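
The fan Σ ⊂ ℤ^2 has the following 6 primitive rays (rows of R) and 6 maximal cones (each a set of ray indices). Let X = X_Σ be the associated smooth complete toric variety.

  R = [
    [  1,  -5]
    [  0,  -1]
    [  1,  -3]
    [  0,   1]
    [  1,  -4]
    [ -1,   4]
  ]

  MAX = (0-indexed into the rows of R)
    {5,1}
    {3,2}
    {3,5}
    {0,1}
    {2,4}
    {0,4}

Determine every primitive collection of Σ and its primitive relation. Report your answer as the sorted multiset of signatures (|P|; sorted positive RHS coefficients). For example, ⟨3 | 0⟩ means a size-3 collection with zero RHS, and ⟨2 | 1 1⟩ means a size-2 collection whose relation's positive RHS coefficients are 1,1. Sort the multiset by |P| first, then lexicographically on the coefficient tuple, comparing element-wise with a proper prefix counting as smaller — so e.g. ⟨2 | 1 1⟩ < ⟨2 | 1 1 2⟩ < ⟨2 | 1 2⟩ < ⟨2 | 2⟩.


|primitive collections| = 9. Relations:

  • {1,3}:  v_{1} + v_{3} = 0 — sig = ⟨2 | 0⟩
  • {4,5}:  v_{4} + v_{5} = 0 — sig = ⟨2 | 0⟩
  • {0,3}:  v_{0} + v_{3} = v_{4} — sig = ⟨2 | 1⟩
  • {0,5}:  v_{0} + v_{5} = v_{1} — sig = ⟨2 | 1⟩
  • {1,2}:  v_{1} + v_{2} = v_{4} — sig = ⟨2 | 1⟩
  • {1,4}:  v_{1} + v_{4} = v_{0} — sig = ⟨2 | 1⟩
  • {2,5}:  v_{2} + v_{5} = v_{3} — sig = ⟨2 | 1⟩
  • {3,4}:  v_{3} + v_{4} = v_{2} — sig = ⟨2 | 1⟩
  • {0,2}:  v_{0} + v_{2} = 2·v_{4} — sig = ⟨2 | 2⟩

Hence PRS(X_Σ) =
[⟨2 | 0⟩, ⟨2 | 0⟩, ⟨2 | 1⟩, ⟨2 | 1⟩, ⟨2 | 1⟩, ⟨2 | 1⟩, ⟨2 | 1⟩, ⟨2 | 1⟩, ⟨2 | 2⟩]


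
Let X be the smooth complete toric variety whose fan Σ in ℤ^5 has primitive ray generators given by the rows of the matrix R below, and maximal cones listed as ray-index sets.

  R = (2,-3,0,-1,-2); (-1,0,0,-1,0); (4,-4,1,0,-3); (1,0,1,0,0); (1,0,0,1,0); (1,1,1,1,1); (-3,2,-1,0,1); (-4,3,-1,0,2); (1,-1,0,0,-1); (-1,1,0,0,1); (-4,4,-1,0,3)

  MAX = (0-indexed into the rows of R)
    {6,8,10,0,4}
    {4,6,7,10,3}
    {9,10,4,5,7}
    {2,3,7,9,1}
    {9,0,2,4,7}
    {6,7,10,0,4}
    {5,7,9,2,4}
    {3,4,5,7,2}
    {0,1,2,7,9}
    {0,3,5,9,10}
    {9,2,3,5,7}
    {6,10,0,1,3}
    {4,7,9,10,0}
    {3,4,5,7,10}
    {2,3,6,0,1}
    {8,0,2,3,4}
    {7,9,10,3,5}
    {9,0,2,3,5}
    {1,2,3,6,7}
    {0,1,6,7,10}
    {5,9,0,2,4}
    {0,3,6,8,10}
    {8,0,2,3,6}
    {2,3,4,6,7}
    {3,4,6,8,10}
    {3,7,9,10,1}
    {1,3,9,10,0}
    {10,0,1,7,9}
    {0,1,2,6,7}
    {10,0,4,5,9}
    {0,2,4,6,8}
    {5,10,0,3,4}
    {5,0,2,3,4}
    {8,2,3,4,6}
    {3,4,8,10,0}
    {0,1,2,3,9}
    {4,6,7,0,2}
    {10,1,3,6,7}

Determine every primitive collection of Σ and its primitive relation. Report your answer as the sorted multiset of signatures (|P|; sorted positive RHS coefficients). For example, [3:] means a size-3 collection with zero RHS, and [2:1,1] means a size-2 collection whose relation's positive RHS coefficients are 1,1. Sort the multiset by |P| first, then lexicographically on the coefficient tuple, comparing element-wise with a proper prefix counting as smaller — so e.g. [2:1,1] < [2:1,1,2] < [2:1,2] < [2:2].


Σ has 13 primitive collections:

  P={1,4}:  v_{1} + v_{4} = 0  so sig = [2:]
  P={2,10}:  v_{2} + v_{10} = 0  so sig = [2:]
  P={8,9}:  v_{8} + v_{9} = 0  so sig = [2:]
  P={6,9}:  v_{6} + v_{9} = v_{7}  so sig = [2:1]
  P={7,8}:  v_{7} + v_{8} = v_{6}  so sig = [2:1]
  P={1,5}:  v_{1} + v_{5} = v_{3} + v_{9}  so sig = [2:1,1]
  P={5,8}:  v_{5} + v_{8} = v_{3} + v_{4}  so sig = [2:1,1]
  P={1,8}:  v_{1} + v_{8} = v_{0} + v_{3} + v_{6}  so sig = [2:1,1,1]
  P={5,6}:  v_{5} + v_{6} = v_{3} + v_{4} + v_{7}  so sig = [2:1,1,1]
  P={0,3,7}:  v_{0} + v_{3} + v_{7} = v_{1}  so sig = [3:1]
  P={0,5,7}:  v_{0} + v_{5} + v_{7} = v_{9}  so sig = [3:1]
  P={3,4,9}:  v_{3} + v_{4} + v_{9} = v_{5}  so sig = [3:1]
  P={0,3,4,6}:  v_{0} + v_{3} + v_{4} + v_{6} = v_{8}  so sig = [4:1]

so the primitive-relation signature multiset is
{ [2:] ×3,  [2:1] ×2,  [2:1,1] ×2,  [2:1,1,1] ×2,  [3:1] ×3,  [4:1] }


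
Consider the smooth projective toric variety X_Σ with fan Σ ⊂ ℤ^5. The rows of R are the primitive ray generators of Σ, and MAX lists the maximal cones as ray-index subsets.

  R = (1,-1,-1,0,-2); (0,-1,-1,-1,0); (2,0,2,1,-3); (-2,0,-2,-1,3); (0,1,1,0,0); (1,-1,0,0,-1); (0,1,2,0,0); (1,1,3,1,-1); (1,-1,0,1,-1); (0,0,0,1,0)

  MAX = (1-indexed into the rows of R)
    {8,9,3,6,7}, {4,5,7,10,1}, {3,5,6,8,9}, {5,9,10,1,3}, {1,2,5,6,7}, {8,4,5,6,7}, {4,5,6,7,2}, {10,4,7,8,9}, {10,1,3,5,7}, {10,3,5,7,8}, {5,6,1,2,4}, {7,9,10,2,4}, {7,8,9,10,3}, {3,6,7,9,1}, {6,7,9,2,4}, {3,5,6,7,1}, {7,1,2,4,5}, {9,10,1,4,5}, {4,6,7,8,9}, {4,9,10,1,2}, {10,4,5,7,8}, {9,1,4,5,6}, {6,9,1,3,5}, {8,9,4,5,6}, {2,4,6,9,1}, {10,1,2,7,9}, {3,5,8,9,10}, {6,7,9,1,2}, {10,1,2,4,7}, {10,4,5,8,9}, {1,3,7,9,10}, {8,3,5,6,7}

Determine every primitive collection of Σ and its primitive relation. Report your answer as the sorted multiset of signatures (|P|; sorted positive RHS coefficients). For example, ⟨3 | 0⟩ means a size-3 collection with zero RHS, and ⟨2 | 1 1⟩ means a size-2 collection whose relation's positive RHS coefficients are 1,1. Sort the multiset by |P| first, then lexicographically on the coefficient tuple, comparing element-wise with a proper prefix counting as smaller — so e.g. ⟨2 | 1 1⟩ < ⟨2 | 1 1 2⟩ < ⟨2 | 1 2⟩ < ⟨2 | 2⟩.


Minimal non-faces — 10 found among 10 rays, 32 max cones:

  P={3,4}:  v_{3} + v_{4} = 0  so sig = ⟨2 | 0⟩
  P={1,8}:  v_{1} + v_{8} = v_{3}  so sig = ⟨2 | 1⟩
  P={6,10}:  v_{6} + v_{10} = v_{9}  so sig = ⟨2 | 1⟩
  P={2,8}:  v_{2} + v_{8} = v_{6} + v_{7}  so sig = ⟨2 | 1 1⟩
  P={2,3}:  v_{2} + v_{3} = v_{1} + v_{6} + v_{7}  so sig = ⟨2 | 1 1 1⟩
  P={2,5,10}:  v_{2} + v_{5} + v_{10} = 0  so sig = ⟨3 | 0⟩
  P={2,5,9}:  v_{2} + v_{5} + v_{9} = v_{6}  so sig = ⟨3 | 1⟩
  P={5,7,9}:  v_{5} + v_{7} + v_{9} = v_{8}  so sig = ⟨3 | 1⟩
  P={1,4,6,7}:  v_{1} + v_{4} + v_{6} + v_{7} = v_{2}  so sig = ⟨4 | 1⟩
  P={1,4,7,9}:  v_{1} + v_{4} + v_{7} + v_{9} = v_{2} + v_{10}  so sig = ⟨4 | 1 1⟩

so the primitive-relation signature multiset is
    ⟨2 | 0⟩
    ⟨2 | 1⟩
    ⟨2 | 1⟩
    ⟨2 | 1 1⟩
    ⟨2 | 1 1 1⟩
    ⟨3 | 0⟩
    ⟨3 | 1⟩
    ⟨3 | 1⟩
    ⟨4 | 1⟩
    ⟨4 | 1 1⟩


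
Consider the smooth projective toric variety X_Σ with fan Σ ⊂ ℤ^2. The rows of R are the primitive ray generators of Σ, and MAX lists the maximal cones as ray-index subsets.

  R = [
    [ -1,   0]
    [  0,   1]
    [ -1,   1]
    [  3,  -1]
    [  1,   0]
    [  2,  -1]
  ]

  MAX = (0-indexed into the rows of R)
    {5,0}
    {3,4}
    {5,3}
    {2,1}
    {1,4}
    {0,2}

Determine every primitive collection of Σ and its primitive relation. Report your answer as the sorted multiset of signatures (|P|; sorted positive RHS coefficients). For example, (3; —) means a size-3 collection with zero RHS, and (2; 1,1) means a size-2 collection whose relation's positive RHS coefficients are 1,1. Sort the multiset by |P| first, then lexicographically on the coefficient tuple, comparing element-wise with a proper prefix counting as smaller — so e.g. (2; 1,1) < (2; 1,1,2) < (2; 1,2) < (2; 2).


Primitive collections (9):

  P={0,4}:  v_{0} + v_{4} = 0  ⇒ sig = (2; —)
  P={0,1}:  v_{0} + v_{1} = v_{2}  ⇒ sig = (2; 1)
  P={0,3}:  v_{0} + v_{3} = v_{5}  ⇒ sig = (2; 1)
  P={2,4}:  v_{2} + v_{4} = v_{1}  ⇒ sig = (2; 1)
  P={2,5}:  v_{2} + v_{5} = v_{4}  ⇒ sig = (2; 1)
  P={4,5}:  v_{4} + v_{5} = v_{3}  ⇒ sig = (2; 1)
  P={1,5}:  v_{1} + v_{5} = 2·v_{4}  ⇒ sig = (2; 2)
  P={2,3}:  v_{2} + v_{3} = 2·v_{4}  ⇒ sig = (2; 2)
  P={1,3}:  v_{1} + v_{3} = 3·v_{4}  ⇒ sig = (2; 3)

Sorted signature multiset PRS(X):
    |P|=2: 9 collections, coeffs (), (1), (1), (1), (1), (1), (2), (2), (3)


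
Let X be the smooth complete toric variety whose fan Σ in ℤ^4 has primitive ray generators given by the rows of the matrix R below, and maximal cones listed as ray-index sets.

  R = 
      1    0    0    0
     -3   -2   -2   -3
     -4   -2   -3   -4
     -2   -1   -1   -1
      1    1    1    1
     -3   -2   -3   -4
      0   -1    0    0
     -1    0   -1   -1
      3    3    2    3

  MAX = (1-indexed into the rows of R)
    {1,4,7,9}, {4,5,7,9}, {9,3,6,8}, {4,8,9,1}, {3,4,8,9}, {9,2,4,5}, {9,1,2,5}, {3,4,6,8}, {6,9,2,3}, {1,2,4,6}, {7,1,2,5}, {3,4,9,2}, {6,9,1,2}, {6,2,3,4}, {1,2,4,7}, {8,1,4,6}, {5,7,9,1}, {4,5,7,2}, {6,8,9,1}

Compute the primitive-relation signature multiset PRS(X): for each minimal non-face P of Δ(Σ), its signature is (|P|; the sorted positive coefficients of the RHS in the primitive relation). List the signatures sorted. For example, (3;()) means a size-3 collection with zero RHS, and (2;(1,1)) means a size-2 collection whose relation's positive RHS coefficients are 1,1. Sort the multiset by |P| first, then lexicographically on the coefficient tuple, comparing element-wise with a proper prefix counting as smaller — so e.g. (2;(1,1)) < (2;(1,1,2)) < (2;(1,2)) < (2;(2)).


|primitive collections| = 12. Relations:

  P = {1,3}:  v_{1} + v_{3} = v_{6} ; sig = (2;(1))
  P = {2,8}:  v_{2} + v_{8} = v_{3} ; sig = (2;(1))
  P = {5,8}:  v_{5} + v_{8} = v_{2} + v_{9} ; sig = (2;(1,1))
  P = {7,8}:  v_{7} + v_{8} = v_{1} + v_{4} ; sig = (2;(1,1))
  P = {3,7}:  v_{3} + v_{7} = v_{1} + v_{2} + v_{4} ; sig = (2;(1,1,1))
  P = {5,6}:  v_{5} + v_{6} = v_{1} + 2·v_{2} + v_{9} ; sig = (2;(1,1,2))
  P = {6,7}:  v_{6} + v_{7} = 2·v_{1} + v_{2} + v_{4} ; sig = (2;(1,1,2))
  P = {3,5}:  v_{3} + v_{5} = 2·v_{2} + v_{9} ; sig = (2;(1,2))
  P = {1,4,5}:  v_{1} + v_{4} + v_{5} = 0 ; sig = (3;())
  P = {2,7,9}:  v_{2} + v_{7} + v_{9} = 0 ; sig = (3;())
  P = {4,6,9}:  v_{4} + v_{6} + v_{9} = 2·v_{8} ; sig = (3;(2))
  P = {1,2,4,9}:  v_{1} + v_{2} + v_{4} + v_{9} = v_{8} ; sig = (4;(1))

Hence PRS(X_Σ) =
    (2;(1))
    (2;(1))
    (2;(1,1))
    (2;(1,1))
    (2;(1,1,1))
    (2;(1,1,2))
    (2;(1,1,2))
    (2;(1,2))
    (3;())
    (3;())
    (3;(2))
    (4;(1))


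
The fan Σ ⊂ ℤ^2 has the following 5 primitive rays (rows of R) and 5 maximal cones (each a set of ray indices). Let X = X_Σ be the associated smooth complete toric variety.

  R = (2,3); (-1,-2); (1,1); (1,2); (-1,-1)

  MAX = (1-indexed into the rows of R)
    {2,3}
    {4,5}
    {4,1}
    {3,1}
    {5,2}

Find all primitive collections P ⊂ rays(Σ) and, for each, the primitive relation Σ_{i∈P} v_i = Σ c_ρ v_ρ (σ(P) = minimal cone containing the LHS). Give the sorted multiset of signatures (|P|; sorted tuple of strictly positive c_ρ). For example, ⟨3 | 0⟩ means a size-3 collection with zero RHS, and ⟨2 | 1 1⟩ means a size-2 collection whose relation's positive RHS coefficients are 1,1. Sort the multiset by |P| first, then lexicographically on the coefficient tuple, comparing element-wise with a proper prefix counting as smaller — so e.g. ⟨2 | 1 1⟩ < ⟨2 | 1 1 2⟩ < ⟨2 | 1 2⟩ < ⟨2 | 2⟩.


Σ has 5 primitive collections:

  P={2,4}:  v_{2} + v_{4} = 0  →  sig = ⟨2 | 0⟩
  P={3,5}:  v_{3} + v_{5} = 0  →  sig = ⟨2 | 0⟩
  P={1,2}:  v_{1} + v_{2} = v_{3}  →  sig = ⟨2 | 1⟩
  P={1,5}:  v_{1} + v_{5} = v_{4}  →  sig = ⟨2 | 1⟩
  P={3,4}:  v_{3} + v_{4} = v_{1}  →  sig = ⟨2 | 1⟩

Sorted signature multiset PRS(X):
{ ⟨2 | 0⟩ ×2,  ⟨2 | 1⟩ ×3 }


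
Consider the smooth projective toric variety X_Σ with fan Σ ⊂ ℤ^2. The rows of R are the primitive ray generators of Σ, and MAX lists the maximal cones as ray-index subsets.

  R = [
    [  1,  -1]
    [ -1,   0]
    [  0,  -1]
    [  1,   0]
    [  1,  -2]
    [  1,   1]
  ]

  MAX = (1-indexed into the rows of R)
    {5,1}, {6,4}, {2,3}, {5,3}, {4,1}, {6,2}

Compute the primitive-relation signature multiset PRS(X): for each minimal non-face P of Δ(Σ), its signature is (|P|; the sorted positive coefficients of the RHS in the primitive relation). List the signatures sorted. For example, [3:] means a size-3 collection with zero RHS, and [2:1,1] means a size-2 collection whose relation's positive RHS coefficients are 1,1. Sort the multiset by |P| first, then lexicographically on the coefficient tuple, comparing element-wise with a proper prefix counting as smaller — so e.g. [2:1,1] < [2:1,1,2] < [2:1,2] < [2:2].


Primitive collections (9):

  P={2,4}:  v_{2} + v_{4} = 0  so sig = [2:]
  P={1,2}:  v_{1} + v_{2} = v_{3}  so sig = [2:1]
  P={1,3}:  v_{1} + v_{3} = v_{5}  so sig = [2:1]
  P={3,4}:  v_{3} + v_{4} = v_{1}  so sig = [2:1]
  P={3,6}:  v_{3} + v_{6} = v_{4}  so sig = [2:1]
  P={5,6}:  v_{5} + v_{6} = v_{1} + v_{4}  so sig = [2:1,1]
  P={1,6}:  v_{1} + v_{6} = 2·v_{4}  so sig = [2:2]
  P={2,5}:  v_{2} + v_{5} = 2·v_{3}  so sig = [2:2]
  P={4,5}:  v_{4} + v_{5} = 2·v_{1}  so sig = [2:2]

Sorted signature multiset PRS(X):
    [2:]
    [2:1]
    [2:1]
    [2:1]
    [2:1]
    [2:1,1]
    [2:2]
    [2:2]
    [2:2]


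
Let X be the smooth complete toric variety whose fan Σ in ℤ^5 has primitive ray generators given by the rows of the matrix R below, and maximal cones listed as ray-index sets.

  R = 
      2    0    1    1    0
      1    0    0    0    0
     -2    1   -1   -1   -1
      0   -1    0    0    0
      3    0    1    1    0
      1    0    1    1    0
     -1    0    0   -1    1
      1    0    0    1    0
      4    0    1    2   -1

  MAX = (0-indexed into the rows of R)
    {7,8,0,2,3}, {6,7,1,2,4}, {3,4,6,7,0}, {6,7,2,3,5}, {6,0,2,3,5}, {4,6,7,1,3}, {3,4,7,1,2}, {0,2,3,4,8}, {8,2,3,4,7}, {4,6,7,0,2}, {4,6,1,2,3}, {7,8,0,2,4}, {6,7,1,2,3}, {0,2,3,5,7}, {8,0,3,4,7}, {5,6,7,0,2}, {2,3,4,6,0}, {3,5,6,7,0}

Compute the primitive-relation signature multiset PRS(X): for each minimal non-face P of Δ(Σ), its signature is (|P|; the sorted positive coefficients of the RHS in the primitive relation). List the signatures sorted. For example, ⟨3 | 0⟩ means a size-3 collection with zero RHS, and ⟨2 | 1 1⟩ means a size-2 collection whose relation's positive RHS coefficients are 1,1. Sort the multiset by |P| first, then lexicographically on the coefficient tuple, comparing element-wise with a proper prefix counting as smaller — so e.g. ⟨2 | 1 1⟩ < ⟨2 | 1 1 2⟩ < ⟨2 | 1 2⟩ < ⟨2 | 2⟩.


9 minimal non-faces of Δ(Σ) (on 9 rays):

  {0,1}:  v_{0} + v_{1} = v_{4}  ⇒ sig = ⟨2 | 1⟩
  {1,5}:  v_{1} + v_{5} = v_{0}  ⇒ sig = ⟨2 | 1⟩
  {6,8}:  v_{6} + v_{8} = v_{4}  ⇒ sig = ⟨2 | 1⟩
  {1,8}:  v_{1} + v_{8} = v_{2} + v_{3} + 2·v_{4} + v_{7}  ⇒ sig = ⟨2 | 1 1 1 2⟩
  {5,8}:  v_{5} + v_{8} = 3·v_{0} + v_{2} + v_{3} + v_{7}  ⇒ sig = ⟨2 | 1 1 1 3⟩
  {4,5}:  v_{4} + v_{5} = 2·v_{0}  ⇒ sig = ⟨2 | 2⟩
  {0,2,3,6,7}:  v_{0} + v_{2} + v_{3} + v_{6} + v_{7} = 0  ⇒ sig = ⟨5 | 0⟩
  {0,2,3,4,7}:  v_{0} + v_{2} + v_{3} + v_{4} + v_{7} = v_{8}  ⇒ sig = ⟨5 | 1⟩
  {2,3,4,6,7}:  v_{2} + v_{3} + v_{4} + v_{6} + v_{7} = v_{1}  ⇒ sig = ⟨5 | 1⟩

Hence PRS(X_Σ) =
[⟨2 | 1⟩, ⟨2 | 1⟩, ⟨2 | 1⟩, ⟨2 | 1 1 1 2⟩, ⟨2 | 1 1 1 3⟩, ⟨2 | 2⟩, ⟨5 | 0⟩, ⟨5 | 1⟩, ⟨5 | 1⟩]


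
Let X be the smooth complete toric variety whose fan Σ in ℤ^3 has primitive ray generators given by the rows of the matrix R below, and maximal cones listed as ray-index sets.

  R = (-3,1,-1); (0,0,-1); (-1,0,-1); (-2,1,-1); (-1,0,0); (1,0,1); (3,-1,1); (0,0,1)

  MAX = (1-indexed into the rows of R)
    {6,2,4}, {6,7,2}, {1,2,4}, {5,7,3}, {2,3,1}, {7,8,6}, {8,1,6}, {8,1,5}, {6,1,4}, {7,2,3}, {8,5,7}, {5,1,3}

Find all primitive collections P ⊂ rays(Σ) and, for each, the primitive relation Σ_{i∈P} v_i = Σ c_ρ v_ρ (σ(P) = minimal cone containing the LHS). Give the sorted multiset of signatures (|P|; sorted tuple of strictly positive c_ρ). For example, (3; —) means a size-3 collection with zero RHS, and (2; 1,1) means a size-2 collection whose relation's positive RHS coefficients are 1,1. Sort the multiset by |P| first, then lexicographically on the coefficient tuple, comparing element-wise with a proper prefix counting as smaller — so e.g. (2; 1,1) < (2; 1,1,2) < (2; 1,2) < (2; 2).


Δ(Σ) — 8 vertices, 11 min non-faces:

  P={1,7}:  v_{1} + v_{7} = 0 ; sig = (2; —)
  P={2,8}:  v_{2} + v_{8} = 0 ; sig = (2; —)
  P={3,6}:  v_{3} + v_{6} = 0 ; sig = (2; —)
  P={2,5}:  v_{2} + v_{5} = v_{3} ; sig = (2; 1)
  P={3,8}:  v_{3} + v_{8} = v_{5} ; sig = (2; 1)
  P={4,5}:  v_{4} + v_{5} = v_{1} ; sig = (2; 1)
  P={5,6}:  v_{5} + v_{6} = v_{8} ; sig = (2; 1)
  P={3,4}:  v_{3} + v_{4} = v_{1} + v_{2} ; sig = (2; 1,1)
  P={4,7}:  v_{4} + v_{7} = v_{2} + v_{6} ; sig = (2; 1,1)
  P={4,8}:  v_{4} + v_{8} = v_{1} + v_{6} ; sig = (2; 1,1)
  P={1,2,6}:  v_{1} + v_{2} + v_{6} = v_{4} ; sig = (3; 1)

Sorted signature multiset PRS(X):
[(2; —), (2; —), (2; —), (2; 1), (2; 1), (2; 1), (2; 1), (2; 1,1), (2; 1,1), (2; 1,1), (3; 1)]


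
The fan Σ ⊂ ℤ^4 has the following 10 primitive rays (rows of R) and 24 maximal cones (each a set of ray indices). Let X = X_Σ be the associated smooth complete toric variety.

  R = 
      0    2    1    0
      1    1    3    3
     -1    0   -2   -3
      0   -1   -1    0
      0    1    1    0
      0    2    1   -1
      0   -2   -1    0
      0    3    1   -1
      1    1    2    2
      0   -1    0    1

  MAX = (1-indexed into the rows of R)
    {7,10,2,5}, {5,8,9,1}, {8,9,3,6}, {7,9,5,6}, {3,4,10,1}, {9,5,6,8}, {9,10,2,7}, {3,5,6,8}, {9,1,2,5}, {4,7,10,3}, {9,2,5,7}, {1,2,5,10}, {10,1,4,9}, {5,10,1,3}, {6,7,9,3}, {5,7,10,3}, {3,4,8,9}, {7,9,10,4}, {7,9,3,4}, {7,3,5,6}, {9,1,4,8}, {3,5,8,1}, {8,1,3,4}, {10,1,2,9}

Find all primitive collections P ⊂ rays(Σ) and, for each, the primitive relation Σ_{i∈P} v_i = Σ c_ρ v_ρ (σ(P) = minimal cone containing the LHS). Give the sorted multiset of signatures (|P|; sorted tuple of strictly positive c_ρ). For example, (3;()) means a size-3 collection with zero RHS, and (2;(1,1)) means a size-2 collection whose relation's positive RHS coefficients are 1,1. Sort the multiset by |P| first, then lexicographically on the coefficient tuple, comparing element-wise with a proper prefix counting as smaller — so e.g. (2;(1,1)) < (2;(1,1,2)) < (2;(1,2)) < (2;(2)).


Minimal non-faces — 15 found among 10 rays, 24 max cones:

  P = {1,7}:  v_{1} + v_{7} = 0  ⟹  sig = (2;())
  P = {4,5}:  v_{4} + v_{5} = 0  ⟹  sig = (2;())
  P = {2,3}:  v_{2} + v_{3} = v_{5}  ⟹  sig = (2;(1))
  P = {6,10}:  v_{6} + v_{10} = v_{5}  ⟹  sig = (2;(1))
  P = {8,10}:  v_{8} + v_{10} = v_{1}  ⟹  sig = (2;(1))
  P = {1,6}:  v_{1} + v_{6} = v_{5} + v_{8}  ⟹  sig = (2;(1,1))
  P = {2,4}:  v_{2} + v_{4} = v_{9} + v_{10}  ⟹  sig = (2;(1,1))
  P = {4,6}:  v_{4} + v_{6} = v_{3} + v_{9}  ⟹  sig = (2;(1,1))
  P = {7,8}:  v_{7} + v_{8} = v_{3} + v_{9}  ⟹  sig = (2;(1,1))
  P = {2,8}:  v_{2} + v_{8} = v_{1} + v_{5} + v_{9}  ⟹  sig = (2;(1,1,1))
  P = {2,6}:  v_{2} + v_{6} = 2·v_{5} + v_{9}  ⟹  sig = (2;(1,2))
  P = {3,9,10}:  v_{3} + v_{9} + v_{10} = 0  ⟹  sig = (3;())
  P = {1,3,9}:  v_{1} + v_{3} + v_{9} = v_{8}  ⟹  sig = (3;(1))
  P = {3,5,9}:  v_{3} + v_{5} + v_{9} = v_{6}  ⟹  sig = (3;(1))
  P = {5,9,10}:  v_{5} + v_{9} + v_{10} = v_{2}  ⟹  sig = (3;(1))

Hence PRS(X_Σ) =
[(2;()), (2;()), (2;(1)), (2;(1)), (2;(1)), (2;(1,1)), (2;(1,1)), (2;(1,1)), (2;(1,1)), (2;(1,1,1)), (2;(1,2)), (3;()), (3;(1)), (3;(1)), (3;(1))]


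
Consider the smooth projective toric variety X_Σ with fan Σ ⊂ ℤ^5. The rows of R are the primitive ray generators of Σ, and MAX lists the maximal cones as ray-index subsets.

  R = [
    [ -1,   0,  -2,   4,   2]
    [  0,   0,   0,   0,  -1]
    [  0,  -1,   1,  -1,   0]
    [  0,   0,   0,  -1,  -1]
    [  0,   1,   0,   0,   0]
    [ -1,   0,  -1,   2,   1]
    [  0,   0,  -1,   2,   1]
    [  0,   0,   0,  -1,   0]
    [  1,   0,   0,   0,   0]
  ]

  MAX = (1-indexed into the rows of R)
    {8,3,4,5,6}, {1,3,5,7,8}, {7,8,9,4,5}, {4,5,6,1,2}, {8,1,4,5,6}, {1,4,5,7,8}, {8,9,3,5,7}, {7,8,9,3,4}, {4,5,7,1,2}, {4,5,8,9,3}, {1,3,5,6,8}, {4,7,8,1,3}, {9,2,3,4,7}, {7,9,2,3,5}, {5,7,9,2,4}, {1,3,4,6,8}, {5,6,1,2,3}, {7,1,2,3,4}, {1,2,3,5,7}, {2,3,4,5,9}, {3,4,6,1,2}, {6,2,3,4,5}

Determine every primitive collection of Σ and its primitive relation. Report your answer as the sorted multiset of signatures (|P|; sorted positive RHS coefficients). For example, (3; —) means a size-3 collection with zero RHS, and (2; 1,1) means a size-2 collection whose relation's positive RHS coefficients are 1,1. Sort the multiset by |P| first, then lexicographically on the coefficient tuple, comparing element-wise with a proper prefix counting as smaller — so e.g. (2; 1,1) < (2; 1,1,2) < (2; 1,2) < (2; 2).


6 minimal non-faces of Δ(Σ) (on 9 rays):

  P = {2,8}:  v_{2} + v_{8} = v_{4} ; sig = (2; 1)
  P = {6,7}:  v_{6} + v_{7} = v_{1} ; sig = (2; 1)
  P = {6,9}:  v_{6} + v_{9} = v_{7} ; sig = (2; 1)
  P = {1,9}:  v_{1} + v_{9} = 2·v_{7} ; sig = (2; 2)
  P = {3,4,5,7}:  v_{3} + v_{4} + v_{5} + v_{7} = 0 ; sig = (4; —)
  P = {1,3,4,5}:  v_{1} + v_{3} + v_{4} + v_{5} = v_{6} ; sig = (4; 1)

Signatures (|P|; sorted positive RHS coefficients), sorted:
    (2; 1)
    (2; 1)
    (2; 1)
    (2; 2)
    (4; —)
    (4; 1)


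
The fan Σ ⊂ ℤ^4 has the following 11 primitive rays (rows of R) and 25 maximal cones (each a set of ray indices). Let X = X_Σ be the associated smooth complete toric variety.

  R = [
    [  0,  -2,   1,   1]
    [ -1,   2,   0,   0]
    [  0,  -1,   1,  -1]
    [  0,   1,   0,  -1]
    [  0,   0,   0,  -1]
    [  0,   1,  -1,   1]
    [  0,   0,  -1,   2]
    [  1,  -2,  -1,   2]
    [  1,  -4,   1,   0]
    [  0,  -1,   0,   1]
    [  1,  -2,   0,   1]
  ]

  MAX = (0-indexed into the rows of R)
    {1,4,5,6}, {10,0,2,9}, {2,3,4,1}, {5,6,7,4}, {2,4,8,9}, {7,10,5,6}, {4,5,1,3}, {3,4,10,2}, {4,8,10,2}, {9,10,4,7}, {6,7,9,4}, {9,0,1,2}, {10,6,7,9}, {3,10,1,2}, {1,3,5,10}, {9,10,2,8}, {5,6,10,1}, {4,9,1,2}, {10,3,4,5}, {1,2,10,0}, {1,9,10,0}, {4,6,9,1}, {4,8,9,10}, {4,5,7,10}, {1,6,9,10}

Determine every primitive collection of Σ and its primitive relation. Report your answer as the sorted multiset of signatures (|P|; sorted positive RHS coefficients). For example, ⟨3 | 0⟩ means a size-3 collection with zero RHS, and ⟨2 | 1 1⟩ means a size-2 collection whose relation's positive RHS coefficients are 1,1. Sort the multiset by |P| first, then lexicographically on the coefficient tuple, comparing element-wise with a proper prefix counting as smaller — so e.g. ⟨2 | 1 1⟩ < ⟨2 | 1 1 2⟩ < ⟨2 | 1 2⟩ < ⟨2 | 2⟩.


Primitive collections (23):

  • {2,5}:  v_{2} + v_{5} = 0 — sig = ⟨2 | 0⟩
  • {3,9}:  v_{3} + v_{9} = 0 — sig = ⟨2 | 0⟩
  • {1,7}:  v_{1} + v_{7} = v_{6} — sig = ⟨2 | 1⟩
  • {2,6}:  v_{2} + v_{6} = v_{9} — sig = ⟨2 | 1⟩
  • {3,6}:  v_{3} + v_{6} = v_{5} — sig = ⟨2 | 1⟩
  • {5,9}:  v_{5} + v_{9} = v_{6} — sig = ⟨2 | 1⟩
  • {0,4}:  v_{0} + v_{4} = v_{2} + v_{9} — sig = ⟨2 | 1 1⟩
  • {1,8}:  v_{1} + v_{8} = v_{2} + v_{9} — sig = ⟨2 | 1 1⟩
  • {0,3}:  v_{0} + v_{3} = v_{1} + v_{2} + v_{10} — sig = ⟨2 | 1 1 1⟩
  • {0,5}:  v_{0} + v_{5} = v_{1} + v_{9} + v_{10} — sig = ⟨2 | 1 1 1⟩
  • {2,7}:  v_{2} + v_{7} = v_{4} + v_{9} + v_{10} — sig = ⟨2 | 1 1 1⟩
  • {3,7}:  v_{3} + v_{7} = v_{4} + v_{5} + v_{10} — sig = ⟨2 | 1 1 1⟩
  • {3,8}:  v_{3} + v_{8} = v_{2} + v_{4} + v_{10} — sig = ⟨2 | 1 1 1⟩
  • {5,8}:  v_{5} + v_{8} = v_{4} + v_{9} + v_{10} — sig = ⟨2 | 1 1 1⟩
  • {0,6}:  v_{0} + v_{6} = v_{1} + 2·v_{9} + v_{10} — sig = ⟨2 | 1 1 2⟩
  • {6,8}:  v_{6} + v_{8} = v_{4} + 2·v_{9} + v_{10} — sig = ⟨2 | 1 1 2⟩
  • {0,7}:  v_{0} + v_{7} = 2·v_{9} + v_{10} — sig = ⟨2 | 1 2⟩
  • {0,8}:  v_{0} + v_{8} = 2·v_{2} + 2·v_{9} + v_{10} — sig = ⟨2 | 1 2 2⟩
  • {7,8}:  v_{7} + v_{8} = 2·v_{4} + 2·v_{9} + 2·v_{10} — sig = ⟨2 | 2 2 2⟩
  • {1,4,10}:  v_{1} + v_{4} + v_{10} = 0 — sig = ⟨3 | 0⟩
  • {4,6,10}:  v_{4} + v_{6} + v_{10} = v_{7} — sig = ⟨3 | 1⟩
  • {1,2,9,10}:  v_{1} + v_{2} + v_{9} + v_{10} = v_{0} — sig = ⟨4 | 1⟩
  • {2,4,9,10}:  v_{2} + v_{4} + v_{9} + v_{10} = v_{8} — sig = ⟨4 | 1⟩

Signatures (|P|; sorted positive RHS coefficients), sorted:
    ⟨2 | 0⟩
    ⟨2 | 0⟩
    ⟨2 | 1⟩
    ⟨2 | 1⟩
    ⟨2 | 1⟩
    ⟨2 | 1⟩
    ⟨2 | 1 1⟩
    ⟨2 | 1 1⟩
    ⟨2 | 1 1 1⟩
    ⟨2 | 1 1 1⟩
    ⟨2 | 1 1 1⟩
    ⟨2 | 1 1 1⟩
    ⟨2 | 1 1 1⟩
    ⟨2 | 1 1 1⟩
    ⟨2 | 1 1 2⟩
    ⟨2 | 1 1 2⟩
    ⟨2 | 1 2⟩
    ⟨2 | 1 2 2⟩
    ⟨2 | 2 2 2⟩
    ⟨3 | 0⟩
    ⟨3 | 1⟩
    ⟨4 | 1⟩
    ⟨4 | 1⟩


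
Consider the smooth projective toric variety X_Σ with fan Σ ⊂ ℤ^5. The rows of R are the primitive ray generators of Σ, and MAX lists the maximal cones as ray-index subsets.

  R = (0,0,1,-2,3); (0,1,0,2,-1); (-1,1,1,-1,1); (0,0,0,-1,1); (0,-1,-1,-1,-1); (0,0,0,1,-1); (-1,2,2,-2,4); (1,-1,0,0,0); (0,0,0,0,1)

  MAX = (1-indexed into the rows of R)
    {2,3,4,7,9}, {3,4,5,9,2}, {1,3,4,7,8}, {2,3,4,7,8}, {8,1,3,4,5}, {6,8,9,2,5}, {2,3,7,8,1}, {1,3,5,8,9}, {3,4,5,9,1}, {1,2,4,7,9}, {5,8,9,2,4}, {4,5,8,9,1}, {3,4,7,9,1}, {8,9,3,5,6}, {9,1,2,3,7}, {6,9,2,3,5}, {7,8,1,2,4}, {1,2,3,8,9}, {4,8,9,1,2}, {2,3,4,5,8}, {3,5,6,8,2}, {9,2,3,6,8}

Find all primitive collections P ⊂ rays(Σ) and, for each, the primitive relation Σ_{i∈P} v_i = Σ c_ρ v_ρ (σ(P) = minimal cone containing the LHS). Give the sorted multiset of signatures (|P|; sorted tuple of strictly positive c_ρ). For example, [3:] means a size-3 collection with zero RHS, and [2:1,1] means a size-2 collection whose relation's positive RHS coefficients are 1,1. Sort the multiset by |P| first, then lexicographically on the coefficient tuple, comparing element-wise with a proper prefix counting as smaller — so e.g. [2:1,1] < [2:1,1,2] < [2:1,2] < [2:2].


|primitive collections| = 9. Relations:

  {4,6}:  v_{4} + v_{6} = 0  →  sig = [2:]
  {1,6}:  v_{1} + v_{6} = v_{3} + v_{8} + v_{9}  →  sig = [2:1,1,1]
  {6,7}:  v_{6} + v_{7} = v_{1} + v_{2} + v_{3}  →  sig = [2:1,1,1]
  {5,7}:  v_{5} + v_{7} = v_{3} + 2·v_{4}  →  sig = [2:1,2]
  {1,2,5}:  v_{1} + v_{2} + v_{5} = v_{4}  →  sig = [3:1]
  {7,8,9}:  v_{7} + v_{8} + v_{9} = 2·v_{1} + v_{2}  →  sig = [3:1,2]
  {1,2,3,4}:  v_{1} + v_{2} + v_{3} + v_{4} = v_{7}  →  sig = [4:1]
  {3,4,8,9}:  v_{3} + v_{4} + v_{8} + v_{9} = v_{1}  →  sig = [4:1]
  {2,3,5,8,9}:  v_{2} + v_{3} + v_{5} + v_{8} + v_{9} = 0  →  sig = [5:]

Signatures (|P|; sorted positive RHS coefficients), sorted:
    [2:]
    [2:1,1,1]
    [2:1,1,1]
    [2:1,2]
    [3:1]
    [3:1,2]
    [4:1]
    [4:1]
    [5:]


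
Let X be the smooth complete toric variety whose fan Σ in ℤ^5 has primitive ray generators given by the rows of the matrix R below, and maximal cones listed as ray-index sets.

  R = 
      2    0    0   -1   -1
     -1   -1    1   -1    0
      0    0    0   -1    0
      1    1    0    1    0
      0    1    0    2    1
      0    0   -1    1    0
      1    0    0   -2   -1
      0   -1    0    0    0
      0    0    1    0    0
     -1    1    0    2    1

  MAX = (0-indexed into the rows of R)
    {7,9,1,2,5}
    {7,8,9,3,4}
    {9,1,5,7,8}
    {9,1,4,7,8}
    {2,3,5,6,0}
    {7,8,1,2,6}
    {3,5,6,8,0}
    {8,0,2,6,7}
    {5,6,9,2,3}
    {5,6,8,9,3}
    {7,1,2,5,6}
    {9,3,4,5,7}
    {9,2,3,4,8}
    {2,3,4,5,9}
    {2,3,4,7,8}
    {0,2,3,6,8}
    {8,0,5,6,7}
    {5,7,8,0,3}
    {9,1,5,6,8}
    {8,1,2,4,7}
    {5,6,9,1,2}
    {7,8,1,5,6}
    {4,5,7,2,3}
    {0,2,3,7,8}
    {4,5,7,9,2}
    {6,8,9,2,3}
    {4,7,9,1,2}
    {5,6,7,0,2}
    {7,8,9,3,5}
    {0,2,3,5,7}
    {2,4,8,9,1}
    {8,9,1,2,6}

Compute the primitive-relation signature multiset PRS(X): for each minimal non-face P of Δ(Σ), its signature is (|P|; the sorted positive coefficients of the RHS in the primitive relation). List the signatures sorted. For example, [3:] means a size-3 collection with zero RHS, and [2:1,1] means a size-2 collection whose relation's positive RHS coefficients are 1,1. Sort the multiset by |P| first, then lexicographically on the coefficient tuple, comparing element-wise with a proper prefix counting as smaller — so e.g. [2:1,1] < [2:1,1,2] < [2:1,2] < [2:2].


12 minimal non-faces of Δ(Σ) (on 10 rays):

  P={0,9}:  v_{0} + v_{9} = v_{3}  ⟹  sig = [2:1]
  P={1,3}:  v_{1} + v_{3} = v_{8}  ⟹  sig = [2:1]
  P={4,6}:  v_{4} + v_{6} = v_{2} + v_{3}  ⟹  sig = [2:1,1]
  P={0,1}:  v_{0} + v_{1} = v_{6} + v_{7} + v_{8}  ⟹  sig = [2:1,1,1]
  P={0,4}:  v_{0} + v_{4} = v_{2} + 2·v_{3} + v_{7}  ⟹  sig = [2:1,1,2]
  P={2,5,8}:  v_{2} + v_{5} + v_{8} = 0  ⟹  sig = [3:]
  P={6,7,9}:  v_{6} + v_{7} + v_{9} = 0  ⟹  sig = [3:]
  P={3,6,7}:  v_{3} + v_{6} + v_{7} = v_{0}  ⟹  sig = [3:1]
  P={1,4,5}:  v_{1} + v_{4} + v_{5} = v_{7} + v_{9}  ⟹  sig = [3:1,1]
  P={4,5,8}:  v_{4} + v_{5} + v_{8} = v_{3} + v_{7} + v_{9}  ⟹  sig = [3:1,1,1]
  P={2,3,7,9}:  v_{2} + v_{3} + v_{7} + v_{9} = v_{4}  ⟹  sig = [4:1]
  P={2,7,8,9}:  v_{2} + v_{7} + v_{8} + v_{9} = v_{1} + v_{4}  ⟹  sig = [4:1,1]

Sorted signature multiset PRS(X):
    |P|=2: 5 collections, coeffs (1), (1), (1,1), (1,1,1), (1,1,2)
    |P|=3: 5 collections, coeffs (), (), (1), (1,1), (1,1,1)
    |P|=4: 2 collections, coeffs (1), (1,1)


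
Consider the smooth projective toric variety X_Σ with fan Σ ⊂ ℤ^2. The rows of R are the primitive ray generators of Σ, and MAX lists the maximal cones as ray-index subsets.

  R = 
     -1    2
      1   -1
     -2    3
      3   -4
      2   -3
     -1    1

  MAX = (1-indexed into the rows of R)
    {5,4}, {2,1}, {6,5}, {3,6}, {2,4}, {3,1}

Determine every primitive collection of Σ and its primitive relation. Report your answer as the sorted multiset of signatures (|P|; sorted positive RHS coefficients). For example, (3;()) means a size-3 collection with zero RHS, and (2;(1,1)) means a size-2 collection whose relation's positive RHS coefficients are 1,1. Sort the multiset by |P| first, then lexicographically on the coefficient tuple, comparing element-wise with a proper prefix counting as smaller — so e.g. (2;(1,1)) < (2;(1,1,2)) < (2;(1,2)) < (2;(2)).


|primitive collections| = 9. Relations:

  P = {2,6}:  v_{2} + v_{6} = 0  so sig = (2;())
  P = {3,5}:  v_{3} + v_{5} = 0  so sig = (2;())
  P = {1,5}:  v_{1} + v_{5} = v_{2}  so sig = (2;(1))
  P = {1,6}:  v_{1} + v_{6} = v_{3}  so sig = (2;(1))
  P = {2,3}:  v_{2} + v_{3} = v_{1}  so sig = (2;(1))
  P = {2,5}:  v_{2} + v_{5} = v_{4}  so sig = (2;(1))
  P = {3,4}:  v_{3} + v_{4} = v_{2}  so sig = (2;(1))
  P = {4,6}:  v_{4} + v_{6} = v_{5}  so sig = (2;(1))
  P = {1,4}:  v_{1} + v_{4} = 2·v_{2}  so sig = (2;(2))

so the primitive-relation signature multiset is
[(2;()), (2;()), (2;(1)), (2;(1)), (2;(1)), (2;(1)), (2;(1)), (2;(1)), (2;(2))]


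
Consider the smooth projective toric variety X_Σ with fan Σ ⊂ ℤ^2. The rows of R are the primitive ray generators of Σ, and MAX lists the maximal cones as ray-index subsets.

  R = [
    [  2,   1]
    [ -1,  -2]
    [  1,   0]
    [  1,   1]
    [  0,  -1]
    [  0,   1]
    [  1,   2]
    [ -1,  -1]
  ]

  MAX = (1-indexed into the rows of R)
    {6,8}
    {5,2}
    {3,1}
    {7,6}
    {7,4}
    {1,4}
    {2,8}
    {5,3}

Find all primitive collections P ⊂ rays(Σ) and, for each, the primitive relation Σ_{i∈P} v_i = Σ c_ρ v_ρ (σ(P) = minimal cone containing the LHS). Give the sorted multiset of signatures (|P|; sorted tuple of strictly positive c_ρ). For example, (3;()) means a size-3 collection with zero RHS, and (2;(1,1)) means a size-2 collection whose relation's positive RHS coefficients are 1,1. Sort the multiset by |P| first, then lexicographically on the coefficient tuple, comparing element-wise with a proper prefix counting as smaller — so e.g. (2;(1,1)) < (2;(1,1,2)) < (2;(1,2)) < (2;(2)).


Minimal non-faces — 20 found among 8 rays, 8 max cones:

  P = {2,7}:  v_{2} + v_{7} = 0 — sig = (2;())
  P = {4,8}:  v_{4} + v_{8} = 0 — sig = (2;())
  P = {5,6}:  v_{5} + v_{6} = 0 — sig = (2;())
  P = {1,8}:  v_{1} + v_{8} = v_{3} — sig = (2;(1))
  P = {2,4}:  v_{2} + v_{4} = v_{5} — sig = (2;(1))
  P = {2,6}:  v_{2} + v_{6} = v_{8} — sig = (2;(1))
  P = {3,4}:  v_{3} + v_{4} = v_{1} — sig = (2;(1))
  P = {3,6}:  v_{3} + v_{6} = v_{4} — sig = (2;(1))
  P = {3,8}:  v_{3} + v_{8} = v_{5} — sig = (2;(1))
  P = {4,5}:  v_{4} + v_{5} = v_{3} — sig = (2;(1))
  P = {4,6}:  v_{4} + v_{6} = v_{7} — sig = (2;(1))
  P = {5,7}:  v_{5} + v_{7} = v_{4} — sig = (2;(1))
  P = {5,8}:  v_{5} + v_{8} = v_{2} — sig = (2;(1))
  P = {7,8}:  v_{7} + v_{8} = v_{6} — sig = (2;(1))
  P = {1,2}:  v_{1} + v_{2} = v_{3} + v_{5} — sig = (2;(1,1))
  P = {1,5}:  v_{1} + v_{5} = 2·v_{3} — sig = (2;(2))
  P = {1,6}:  v_{1} + v_{6} = 2·v_{4} — sig = (2;(2))
  P = {2,3}:  v_{2} + v_{3} = 2·v_{5} — sig = (2;(2))
  P = {3,7}:  v_{3} + v_{7} = 2·v_{4} — sig = (2;(2))
  P = {1,7}:  v_{1} + v_{7} = 3·v_{4} — sig = (2;(3))

Signatures (|P|; sorted positive RHS coefficients), sorted:
[(2;()), (2;()), (2;()), (2;(1)), (2;(1)), (2;(1)), (2;(1)), (2;(1)), (2;(1)), (2;(1)), (2;(1)), (2;(1)), (2;(1)), (2;(1)), (2;(1,1)), (2;(2)), (2;(2)), (2;(2)), (2;(2)), (2;(3))]


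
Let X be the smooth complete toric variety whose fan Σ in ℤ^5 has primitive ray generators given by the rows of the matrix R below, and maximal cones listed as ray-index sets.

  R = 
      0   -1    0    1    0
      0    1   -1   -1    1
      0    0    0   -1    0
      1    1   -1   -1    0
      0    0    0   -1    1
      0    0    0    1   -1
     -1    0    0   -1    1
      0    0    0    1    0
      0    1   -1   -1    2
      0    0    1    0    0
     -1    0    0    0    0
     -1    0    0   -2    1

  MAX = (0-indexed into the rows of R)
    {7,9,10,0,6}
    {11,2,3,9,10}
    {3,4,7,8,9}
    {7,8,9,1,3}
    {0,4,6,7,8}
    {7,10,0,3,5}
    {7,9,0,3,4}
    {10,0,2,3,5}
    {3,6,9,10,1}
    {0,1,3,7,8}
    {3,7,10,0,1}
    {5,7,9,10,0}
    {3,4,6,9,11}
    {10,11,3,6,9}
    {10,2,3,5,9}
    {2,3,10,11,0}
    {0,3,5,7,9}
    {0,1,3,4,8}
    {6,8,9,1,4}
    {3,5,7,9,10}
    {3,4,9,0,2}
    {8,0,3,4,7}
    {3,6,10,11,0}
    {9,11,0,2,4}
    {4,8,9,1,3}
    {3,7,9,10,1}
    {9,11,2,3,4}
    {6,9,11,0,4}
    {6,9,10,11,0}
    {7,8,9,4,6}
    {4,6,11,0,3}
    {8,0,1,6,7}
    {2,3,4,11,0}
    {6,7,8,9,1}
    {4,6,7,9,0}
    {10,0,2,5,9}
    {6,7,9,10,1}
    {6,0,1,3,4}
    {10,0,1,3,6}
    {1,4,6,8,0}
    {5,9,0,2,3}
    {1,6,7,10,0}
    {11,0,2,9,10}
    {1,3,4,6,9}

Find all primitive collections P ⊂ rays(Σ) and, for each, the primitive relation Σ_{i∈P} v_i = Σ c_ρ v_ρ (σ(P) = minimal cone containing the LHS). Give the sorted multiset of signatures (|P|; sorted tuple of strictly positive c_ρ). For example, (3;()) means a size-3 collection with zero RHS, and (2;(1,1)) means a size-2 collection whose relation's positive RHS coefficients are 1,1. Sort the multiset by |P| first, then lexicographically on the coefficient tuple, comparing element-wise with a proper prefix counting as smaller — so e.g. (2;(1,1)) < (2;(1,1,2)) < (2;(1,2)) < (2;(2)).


|primitive collections| = 22. Relations:

  P={2,7}:  v_{2} + v_{7} = 0  ⇒ sig = (2;())
  P={4,5}:  v_{4} + v_{5} = 0  ⇒ sig = (2;())
  P={2,6}:  v_{2} + v_{6} = v_{11}  ⇒ sig = (2;(1))
  P={4,10}:  v_{4} + v_{10} = v_{6}  ⇒ sig = (2;(1))
  P={5,6}:  v_{5} + v_{6} = v_{10}  ⇒ sig = (2;(1))
  P={7,11}:  v_{7} + v_{11} = v_{6}  ⇒ sig = (2;(1))
  P={1,2}:  v_{1} + v_{2} = v_{3} + v_{6}  ⇒ sig = (2;(1,1))
  P={2,8}:  v_{2} + v_{8} = v_{1} + v_{4}  ⇒ sig = (2;(1,1))
  P={5,8}:  v_{5} + v_{8} = v_{1} + v_{7}  ⇒ sig = (2;(1,1))
  P={5,11}:  v_{5} + v_{11} = v_{2} + v_{10}  ⇒ sig = (2;(1,1))
  P={1,5}:  v_{1} + v_{5} = v_{3} + v_{7} + v_{10}  ⇒ sig = (2;(1,1,1))
  P={8,10}:  v_{8} + v_{10} = v_{1} + v_{6} + v_{7}  ⇒ sig = (2;(1,1,1))
  P={8,11}:  v_{8} + v_{11} = v_{1} + v_{4} + v_{6}  ⇒ sig = (2;(1,1,1))
  P={1,11}:  v_{1} + v_{11} = v_{3} + 2·v_{6}  ⇒ sig = (2;(1,2))
  P={1,4,7}:  v_{1} + v_{4} + v_{7} = v_{8}  ⇒ sig = (3;(1))
  P={3,6,7}:  v_{3} + v_{6} + v_{7} = v_{1}  ⇒ sig = (3;(1))
  P={0,1,9}:  v_{0} + v_{1} + v_{9} = v_{4} + v_{7}  ⇒ sig = (3;(1,1))
  P={3,6,8}:  v_{3} + v_{6} + v_{8} = 2·v_{1} + v_{4}  ⇒ sig = (3;(1,2))
  P={0,8,9}:  v_{0} + v_{8} + v_{9} = 2·v_{4} + 2·v_{7}  ⇒ sig = (3;(2,2))
  P={0,3,9,10}:  v_{0} + v_{3} + v_{9} + v_{10} = 0  ⇒ sig = (4;())
  P={0,3,6,9}:  v_{0} + v_{3} + v_{6} + v_{9} = v_{4}  ⇒ sig = (4;(1))
  P={0,3,9,11}:  v_{0} + v_{3} + v_{9} + v_{11} = v_{2} + v_{4}  ⇒ sig = (4;(1,1))

Signatures (|P|; sorted positive RHS coefficients), sorted:
    (2;())
    (2;())
    (2;(1))
    (2;(1))
    (2;(1))
    (2;(1))
    (2;(1,1))
    (2;(1,1))
    (2;(1,1))
    (2;(1,1))
    (2;(1,1,1))
    (2;(1,1,1))
    (2;(1,1,1))
    (2;(1,2))
    (3;(1))
    (3;(1))
    (3;(1,1))
    (3;(1,2))
    (3;(2,2))
    (4;())
    (4;(1))
    (4;(1,1))


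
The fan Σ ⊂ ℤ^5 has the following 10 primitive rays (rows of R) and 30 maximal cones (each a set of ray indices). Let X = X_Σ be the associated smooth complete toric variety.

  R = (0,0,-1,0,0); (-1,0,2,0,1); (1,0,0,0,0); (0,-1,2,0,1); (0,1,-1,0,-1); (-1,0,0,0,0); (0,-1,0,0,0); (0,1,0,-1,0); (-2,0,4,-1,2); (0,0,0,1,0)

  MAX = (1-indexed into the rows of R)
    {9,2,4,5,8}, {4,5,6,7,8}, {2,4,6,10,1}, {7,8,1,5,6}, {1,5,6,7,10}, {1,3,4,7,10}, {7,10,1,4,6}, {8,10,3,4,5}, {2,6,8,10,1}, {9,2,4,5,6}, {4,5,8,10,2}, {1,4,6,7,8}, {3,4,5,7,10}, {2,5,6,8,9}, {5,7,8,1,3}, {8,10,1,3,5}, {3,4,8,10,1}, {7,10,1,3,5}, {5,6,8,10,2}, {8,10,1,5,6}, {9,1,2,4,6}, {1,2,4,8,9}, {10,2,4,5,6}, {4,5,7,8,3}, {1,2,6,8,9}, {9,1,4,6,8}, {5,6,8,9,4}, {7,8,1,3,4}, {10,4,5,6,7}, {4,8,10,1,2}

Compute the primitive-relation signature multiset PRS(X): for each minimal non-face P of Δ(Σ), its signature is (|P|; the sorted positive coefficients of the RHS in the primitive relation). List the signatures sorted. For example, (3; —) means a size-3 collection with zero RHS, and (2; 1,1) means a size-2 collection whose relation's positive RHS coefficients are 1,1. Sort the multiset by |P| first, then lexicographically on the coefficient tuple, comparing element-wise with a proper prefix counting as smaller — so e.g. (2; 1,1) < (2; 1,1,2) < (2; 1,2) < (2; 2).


Primitive collections (12):

  P={3,6}:  v_{3} + v_{6} = 0  ⇒ sig = (2; —)
  P={2,7}:  v_{2} + v_{7} = v_{4} + v_{6}  ⇒ sig = (2; 1,1)
  P={2,3}:  v_{2} + v_{3} = v_{4} + v_{8} + v_{10}  ⇒ sig = (2; 1,1,1)
  P={3,9}:  v_{3} + v_{9} = v_{2} + v_{4} + v_{8}  ⇒ sig = (2; 1,1,1)
  P={7,9}:  v_{7} + v_{9} = 2·v_{4} + 2·v_{6} + v_{8}  ⇒ sig = (2; 1,2,2)
  P={9,10}:  v_{9} + v_{10} = 2·v_{2}  ⇒ sig = (2; 2)
  P={1,4,5}:  v_{1} + v_{4} + v_{5} = 0  ⇒ sig = (3; —)
  P={7,8,10}:  v_{7} + v_{8} + v_{10} = 0  ⇒ sig = (3; —)
  P={1,2,5}:  v_{1} + v_{2} + v_{5} = v_{6} + v_{8} + v_{10}  ⇒ sig = (3; 1,1,1)
  P={1,5,9}:  v_{1} + v_{5} + v_{9} = v_{2} + v_{6} + v_{8}  ⇒ sig = (3; 1,1,1)
  P={2,4,6,8}:  v_{2} + v_{4} + v_{6} + v_{8} = v_{9}  ⇒ sig = (4; 1)
  P={4,6,8,10}:  v_{4} + v_{6} + v_{8} + v_{10} = v_{2}  ⇒ sig = (4; 1)

so the primitive-relation signature multiset is
    |P|=2: 6 collections, coeffs (), (1,1), (1,1,1), (1,1,1), (1,2,2), (2)
    |P|=3: 4 collections, coeffs (), (), (1,1,1), (1,1,1)
    |P|=4: 2 collections, coeffs (1), (1)


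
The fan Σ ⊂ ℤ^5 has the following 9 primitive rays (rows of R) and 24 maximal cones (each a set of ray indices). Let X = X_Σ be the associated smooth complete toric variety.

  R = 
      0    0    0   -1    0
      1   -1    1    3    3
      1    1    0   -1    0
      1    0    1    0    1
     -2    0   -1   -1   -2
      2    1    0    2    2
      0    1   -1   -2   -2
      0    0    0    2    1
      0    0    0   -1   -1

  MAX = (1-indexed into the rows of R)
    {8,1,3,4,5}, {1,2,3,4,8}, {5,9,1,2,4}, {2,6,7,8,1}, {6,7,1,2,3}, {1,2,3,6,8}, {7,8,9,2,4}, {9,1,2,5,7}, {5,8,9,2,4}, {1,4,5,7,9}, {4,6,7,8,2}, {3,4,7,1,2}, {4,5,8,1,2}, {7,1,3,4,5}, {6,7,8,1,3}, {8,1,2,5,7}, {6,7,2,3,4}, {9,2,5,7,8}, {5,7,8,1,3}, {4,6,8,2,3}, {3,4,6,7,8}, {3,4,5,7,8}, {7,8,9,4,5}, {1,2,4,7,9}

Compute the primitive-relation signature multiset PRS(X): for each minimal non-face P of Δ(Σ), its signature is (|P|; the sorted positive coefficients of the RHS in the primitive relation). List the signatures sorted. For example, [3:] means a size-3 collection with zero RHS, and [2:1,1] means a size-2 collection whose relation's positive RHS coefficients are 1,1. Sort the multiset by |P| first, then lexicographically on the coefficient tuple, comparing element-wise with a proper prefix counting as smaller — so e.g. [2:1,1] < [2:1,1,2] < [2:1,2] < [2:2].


Minimal non-faces — 9 found among 9 rays, 24 max cones:

  P = {3,9}:  v_{3} + v_{9} = v_{4} + v_{7}  so sig = [2:1,1]
  P = {6,9}:  v_{6} + v_{9} = v_{2} + v_{4} + 2·v_{7} + v_{8}  so sig = [2:1,1,1,2]
  P = {5,6}:  v_{5} + v_{6} = v_{1} + v_{7} + 2·v_{8}  so sig = [2:1,1,2]
  P = {1,8,9}:  v_{1} + v_{8} + v_{9} = 0  so sig = [3:]
  P = {2,3,5}:  v_{2} + v_{3} + v_{5} = v_{1} + v_{8}  so sig = [3:1,1]
  P = {1,4,6}:  v_{1} + v_{4} + v_{6} = v_{2} + 2·v_{3}  so sig = [3:1,2]
  P = {2,4,5,7}:  v_{2} + v_{4} + v_{5} + v_{7} = 0  so sig = [4:]
  P = {1,4,7,8}:  v_{1} + v_{4} + v_{7} + v_{8} = v_{3}  so sig = [4:1]
  P = {2,3,7,8}:  v_{2} + v_{3} + v_{7} + v_{8} = v_{6}  so sig = [4:1]

Signatures (|P|; sorted positive RHS coefficients), sorted:
    [2:1,1]
    [2:1,1,1,2]
    [2:1,1,2]
    [3:]
    [3:1,1]
    [3:1,2]
    [4:]
    [4:1]
    [4:1]
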